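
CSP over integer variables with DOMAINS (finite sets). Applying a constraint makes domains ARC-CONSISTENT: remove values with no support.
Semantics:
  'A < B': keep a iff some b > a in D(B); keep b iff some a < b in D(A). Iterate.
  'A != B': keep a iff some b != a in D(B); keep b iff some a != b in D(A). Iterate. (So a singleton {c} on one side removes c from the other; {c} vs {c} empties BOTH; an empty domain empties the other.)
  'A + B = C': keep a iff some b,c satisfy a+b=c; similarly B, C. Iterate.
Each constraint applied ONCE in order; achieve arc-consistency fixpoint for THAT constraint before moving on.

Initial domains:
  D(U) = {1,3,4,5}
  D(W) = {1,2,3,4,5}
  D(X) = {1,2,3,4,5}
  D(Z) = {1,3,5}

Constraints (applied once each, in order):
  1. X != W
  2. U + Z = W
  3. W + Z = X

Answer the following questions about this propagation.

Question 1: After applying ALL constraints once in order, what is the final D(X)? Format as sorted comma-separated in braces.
Answer: {3,5}

Derivation:
Constraint 1 (X != W) on D(X)={1,2,3,4,5} D(W)={1,2,3,4,5}: no change
Constraint 2 (U + Z = W) on D(U)={1,3,4,5} D(Z)={1,3,5} D(W)={1,2,3,4,5}: U {1,3,4,5}->{1,3,4}; Z {1,3,5}->{1,3}; W {1,2,3,4,5}->{2,4,5}
Constraint 3 (W + Z = X) on D(W)={2,4,5} D(Z)={1,3} D(X)={1,2,3,4,5}: W {2,4,5}->{2,4}; X {1,2,3,4,5}->{3,5}
So after all 3 constraints: D(X) = {3,5}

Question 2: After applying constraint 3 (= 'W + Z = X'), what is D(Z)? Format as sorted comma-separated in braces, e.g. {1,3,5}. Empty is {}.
Answer: {1,3}

Derivation:
Constraint 1 (X != W) on D(X)={1,2,3,4,5} D(W)={1,2,3,4,5}: no change
Constraint 2 (U + Z = W) on D(U)={1,3,4,5} D(Z)={1,3,5} D(W)={1,2,3,4,5}: U {1,3,4,5}->{1,3,4}; Z {1,3,5}->{1,3}; W {1,2,3,4,5}->{2,4,5}
Constraint 3 (W + Z = X) on D(W)={2,4,5} D(Z)={1,3} D(X)={1,2,3,4,5}: W {2,4,5}->{2,4}; X {1,2,3,4,5}->{3,5}
So after constraint 3: D(Z) = {1,3}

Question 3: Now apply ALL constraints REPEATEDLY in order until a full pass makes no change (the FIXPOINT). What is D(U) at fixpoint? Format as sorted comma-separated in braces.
pass 0 (initial): D(U)={1,3,4,5}
pass 1: U {1,3,4,5}->{1,3,4}; W {1,2,3,4,5}->{2,4}; X {1,2,3,4,5}->{3,5}; Z {1,3,5}->{1,3}
pass 2: U {1,3,4}->{1,3}
pass 3: no change
Fixpoint after 3 passes: D(U) = {1,3}

Answer: {1,3}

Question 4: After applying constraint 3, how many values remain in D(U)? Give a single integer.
Constraint 1 (X != W) on D(X)={1,2,3,4,5} D(W)={1,2,3,4,5}: no change
Constraint 2 (U + Z = W) on D(U)={1,3,4,5} D(Z)={1,3,5} D(W)={1,2,3,4,5}: U {1,3,4,5}->{1,3,4}; Z {1,3,5}->{1,3}; W {1,2,3,4,5}->{2,4,5}
Constraint 3 (W + Z = X) on D(W)={2,4,5} D(Z)={1,3} D(X)={1,2,3,4,5}: W {2,4,5}->{2,4}; X {1,2,3,4,5}->{3,5}
So after constraint 3: D(U)={1,3,4}, size = 3

Answer: 3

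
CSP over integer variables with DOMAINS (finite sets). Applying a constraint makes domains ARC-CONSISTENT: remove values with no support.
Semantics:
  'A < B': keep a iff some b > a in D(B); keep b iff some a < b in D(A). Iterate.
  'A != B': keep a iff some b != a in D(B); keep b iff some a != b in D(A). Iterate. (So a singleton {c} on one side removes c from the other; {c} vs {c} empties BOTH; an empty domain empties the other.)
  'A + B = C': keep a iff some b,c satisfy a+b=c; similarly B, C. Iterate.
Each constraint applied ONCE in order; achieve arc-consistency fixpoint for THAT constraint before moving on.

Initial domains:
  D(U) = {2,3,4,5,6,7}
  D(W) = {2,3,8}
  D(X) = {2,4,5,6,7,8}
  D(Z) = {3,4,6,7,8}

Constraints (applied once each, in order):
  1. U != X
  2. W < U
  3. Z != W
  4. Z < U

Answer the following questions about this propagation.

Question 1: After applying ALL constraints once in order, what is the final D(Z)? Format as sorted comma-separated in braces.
Answer: {3,4,6}

Derivation:
Constraint 1 (U != X) on D(U)={2,3,4,5,6,7} D(X)={2,4,5,6,7,8}: no change
Constraint 2 (W < U) on D(W)={2,3,8} D(U)={2,3,4,5,6,7}: W {2,3,8}->{2,3}; U {2,3,4,5,6,7}->{3,4,5,6,7}
Constraint 3 (Z != W) on D(Z)={3,4,6,7,8} D(W)={2,3}: no change
Constraint 4 (Z < U) on D(Z)={3,4,6,7,8} D(U)={3,4,5,6,7}: Z {3,4,6,7,8}->{3,4,6}; U {3,4,5,6,7}->{4,5,6,7}
So after all 4 constraints: D(Z) = {3,4,6}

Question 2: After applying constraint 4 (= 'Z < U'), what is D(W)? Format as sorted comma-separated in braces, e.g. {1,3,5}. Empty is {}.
Answer: {2,3}

Derivation:
Constraint 1 (U != X) on D(U)={2,3,4,5,6,7} D(X)={2,4,5,6,7,8}: no change
Constraint 2 (W < U) on D(W)={2,3,8} D(U)={2,3,4,5,6,7}: W {2,3,8}->{2,3}; U {2,3,4,5,6,7}->{3,4,5,6,7}
Constraint 3 (Z != W) on D(Z)={3,4,6,7,8} D(W)={2,3}: no change
Constraint 4 (Z < U) on D(Z)={3,4,6,7,8} D(U)={3,4,5,6,7}: Z {3,4,6,7,8}->{3,4,6}; U {3,4,5,6,7}->{4,5,6,7}
So after constraint 4: D(W) = {2,3}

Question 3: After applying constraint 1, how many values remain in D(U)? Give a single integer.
Constraint 1 (U != X) on D(U)={2,3,4,5,6,7} D(X)={2,4,5,6,7,8}: no change
So after constraint 1: D(U)={2,3,4,5,6,7}, size = 6

Answer: 6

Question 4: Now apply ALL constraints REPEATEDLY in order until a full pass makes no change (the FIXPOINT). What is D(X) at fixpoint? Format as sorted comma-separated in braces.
Answer: {2,4,5,6,7,8}

Derivation:
pass 0 (initial): D(X)={2,4,5,6,7,8}
pass 1: U {2,3,4,5,6,7}->{4,5,6,7}; W {2,3,8}->{2,3}; Z {3,4,6,7,8}->{3,4,6}
pass 2: no change
Fixpoint after 2 passes: D(X) = {2,4,5,6,7,8}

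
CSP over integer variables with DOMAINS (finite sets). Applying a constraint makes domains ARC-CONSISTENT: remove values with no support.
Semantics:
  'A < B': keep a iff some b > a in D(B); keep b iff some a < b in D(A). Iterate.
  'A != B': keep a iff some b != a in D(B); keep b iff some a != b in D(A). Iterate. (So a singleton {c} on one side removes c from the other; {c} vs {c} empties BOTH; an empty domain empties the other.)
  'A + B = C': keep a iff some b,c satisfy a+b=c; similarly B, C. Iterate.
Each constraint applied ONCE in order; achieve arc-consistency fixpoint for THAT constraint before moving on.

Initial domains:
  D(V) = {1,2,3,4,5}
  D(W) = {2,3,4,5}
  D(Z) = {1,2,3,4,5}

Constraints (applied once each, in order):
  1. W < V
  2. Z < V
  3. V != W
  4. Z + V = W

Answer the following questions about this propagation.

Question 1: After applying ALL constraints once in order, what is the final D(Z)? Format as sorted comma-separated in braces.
Answer: {1}

Derivation:
Constraint 1 (W < V) on D(W)={2,3,4,5} D(V)={1,2,3,4,5}: W {2,3,4,5}->{2,3,4}; V {1,2,3,4,5}->{3,4,5}
Constraint 2 (Z < V) on D(Z)={1,2,3,4,5} D(V)={3,4,5}: Z {1,2,3,4,5}->{1,2,3,4}
Constraint 3 (V != W) on D(V)={3,4,5} D(W)={2,3,4}: no change
Constraint 4 (Z + V = W) on D(Z)={1,2,3,4} D(V)={3,4,5} D(W)={2,3,4}: Z {1,2,3,4}->{1}; V {3,4,5}->{3}; W {2,3,4}->{4}
So after all 4 constraints: D(Z) = {1}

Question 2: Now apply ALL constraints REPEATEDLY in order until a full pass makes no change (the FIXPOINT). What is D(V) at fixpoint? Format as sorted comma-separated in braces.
Answer: {}

Derivation:
pass 0 (initial): D(V)={1,2,3,4,5}
pass 1: V {1,2,3,4,5}->{3}; W {2,3,4,5}->{4}; Z {1,2,3,4,5}->{1}
pass 2: V {3}->{}; W {4}->{}; Z {1}->{}
pass 3: no change
Fixpoint after 3 passes: D(V) = {}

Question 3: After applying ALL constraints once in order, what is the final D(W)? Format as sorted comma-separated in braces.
Constraint 1 (W < V) on D(W)={2,3,4,5} D(V)={1,2,3,4,5}: W {2,3,4,5}->{2,3,4}; V {1,2,3,4,5}->{3,4,5}
Constraint 2 (Z < V) on D(Z)={1,2,3,4,5} D(V)={3,4,5}: Z {1,2,3,4,5}->{1,2,3,4}
Constraint 3 (V != W) on D(V)={3,4,5} D(W)={2,3,4}: no change
Constraint 4 (Z + V = W) on D(Z)={1,2,3,4} D(V)={3,4,5} D(W)={2,3,4}: Z {1,2,3,4}->{1}; V {3,4,5}->{3}; W {2,3,4}->{4}
So after all 4 constraints: D(W) = {4}

Answer: {4}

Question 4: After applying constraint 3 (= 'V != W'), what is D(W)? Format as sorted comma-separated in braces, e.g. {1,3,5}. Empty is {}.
Answer: {2,3,4}

Derivation:
Constraint 1 (W < V) on D(W)={2,3,4,5} D(V)={1,2,3,4,5}: W {2,3,4,5}->{2,3,4}; V {1,2,3,4,5}->{3,4,5}
Constraint 2 (Z < V) on D(Z)={1,2,3,4,5} D(V)={3,4,5}: Z {1,2,3,4,5}->{1,2,3,4}
Constraint 3 (V != W) on D(V)={3,4,5} D(W)={2,3,4}: no change
So after constraint 3: D(W) = {2,3,4}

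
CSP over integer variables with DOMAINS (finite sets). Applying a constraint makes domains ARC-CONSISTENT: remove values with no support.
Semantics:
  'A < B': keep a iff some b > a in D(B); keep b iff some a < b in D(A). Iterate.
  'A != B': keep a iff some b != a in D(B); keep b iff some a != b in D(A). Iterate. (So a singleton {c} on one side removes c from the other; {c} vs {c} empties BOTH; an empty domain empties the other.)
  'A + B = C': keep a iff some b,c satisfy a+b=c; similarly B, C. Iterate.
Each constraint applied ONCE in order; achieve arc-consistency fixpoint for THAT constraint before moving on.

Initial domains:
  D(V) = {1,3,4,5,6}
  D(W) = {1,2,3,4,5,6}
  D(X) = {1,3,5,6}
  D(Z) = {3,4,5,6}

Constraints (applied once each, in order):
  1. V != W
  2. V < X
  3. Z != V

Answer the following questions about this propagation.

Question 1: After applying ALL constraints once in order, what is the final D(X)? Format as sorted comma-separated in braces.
Answer: {3,5,6}

Derivation:
Constraint 1 (V != W) on D(V)={1,3,4,5,6} D(W)={1,2,3,4,5,6}: no change
Constraint 2 (V < X) on D(V)={1,3,4,5,6} D(X)={1,3,5,6}: V {1,3,4,5,6}->{1,3,4,5}; X {1,3,5,6}->{3,5,6}
Constraint 3 (Z != V) on D(Z)={3,4,5,6} D(V)={1,3,4,5}: no change
So after all 3 constraints: D(X) = {3,5,6}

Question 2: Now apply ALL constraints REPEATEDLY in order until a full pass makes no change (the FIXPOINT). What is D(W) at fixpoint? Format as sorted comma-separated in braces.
pass 0 (initial): D(W)={1,2,3,4,5,6}
pass 1: V {1,3,4,5,6}->{1,3,4,5}; X {1,3,5,6}->{3,5,6}
pass 2: no change
Fixpoint after 2 passes: D(W) = {1,2,3,4,5,6}

Answer: {1,2,3,4,5,6}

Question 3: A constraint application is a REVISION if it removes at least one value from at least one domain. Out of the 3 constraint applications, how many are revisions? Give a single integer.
Answer: 1

Derivation:
Constraint 1 (V != W) on D(V)={1,3,4,5,6} D(W)={1,2,3,4,5,6}: no change => not a revision
Constraint 2 (V < X) on D(V)={1,3,4,5,6} D(X)={1,3,5,6}: V {1,3,4,5,6}->{1,3,4,5}; X {1,3,5,6}->{3,5,6} => REVISION
Constraint 3 (Z != V) on D(Z)={3,4,5,6} D(V)={1,3,4,5}: no change => not a revision
Total revisions = 1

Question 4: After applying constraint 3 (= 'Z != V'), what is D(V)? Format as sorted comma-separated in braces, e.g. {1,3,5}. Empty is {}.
Answer: {1,3,4,5}

Derivation:
Constraint 1 (V != W) on D(V)={1,3,4,5,6} D(W)={1,2,3,4,5,6}: no change
Constraint 2 (V < X) on D(V)={1,3,4,5,6} D(X)={1,3,5,6}: V {1,3,4,5,6}->{1,3,4,5}; X {1,3,5,6}->{3,5,6}
Constraint 3 (Z != V) on D(Z)={3,4,5,6} D(V)={1,3,4,5}: no change
So after constraint 3: D(V) = {1,3,4,5}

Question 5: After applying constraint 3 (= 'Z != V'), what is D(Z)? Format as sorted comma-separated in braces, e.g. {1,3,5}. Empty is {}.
Answer: {3,4,5,6}

Derivation:
Constraint 1 (V != W) on D(V)={1,3,4,5,6} D(W)={1,2,3,4,5,6}: no change
Constraint 2 (V < X) on D(V)={1,3,4,5,6} D(X)={1,3,5,6}: V {1,3,4,5,6}->{1,3,4,5}; X {1,3,5,6}->{3,5,6}
Constraint 3 (Z != V) on D(Z)={3,4,5,6} D(V)={1,3,4,5}: no change
So after constraint 3: D(Z) = {3,4,5,6}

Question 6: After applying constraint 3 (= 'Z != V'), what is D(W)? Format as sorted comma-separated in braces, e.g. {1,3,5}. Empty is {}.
Answer: {1,2,3,4,5,6}

Derivation:
Constraint 1 (V != W) on D(V)={1,3,4,5,6} D(W)={1,2,3,4,5,6}: no change
Constraint 2 (V < X) on D(V)={1,3,4,5,6} D(X)={1,3,5,6}: V {1,3,4,5,6}->{1,3,4,5}; X {1,3,5,6}->{3,5,6}
Constraint 3 (Z != V) on D(Z)={3,4,5,6} D(V)={1,3,4,5}: no change
So after constraint 3: D(W) = {1,2,3,4,5,6}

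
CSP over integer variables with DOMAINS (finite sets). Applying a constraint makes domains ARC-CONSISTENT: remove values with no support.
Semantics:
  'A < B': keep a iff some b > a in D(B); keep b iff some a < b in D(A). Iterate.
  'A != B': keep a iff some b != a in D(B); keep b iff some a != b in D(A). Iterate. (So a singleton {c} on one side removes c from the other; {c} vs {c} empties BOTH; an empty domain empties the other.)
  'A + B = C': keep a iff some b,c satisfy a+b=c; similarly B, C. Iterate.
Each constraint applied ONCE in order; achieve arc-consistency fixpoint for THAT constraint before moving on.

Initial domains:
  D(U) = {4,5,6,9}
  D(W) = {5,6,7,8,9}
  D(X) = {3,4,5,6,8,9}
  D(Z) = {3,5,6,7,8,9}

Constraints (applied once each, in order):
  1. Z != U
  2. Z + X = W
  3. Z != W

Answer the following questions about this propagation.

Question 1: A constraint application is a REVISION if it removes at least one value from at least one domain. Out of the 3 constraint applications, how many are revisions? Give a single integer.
Constraint 1 (Z != U) on D(Z)={3,5,6,7,8,9} D(U)={4,5,6,9}: no change => not a revision
Constraint 2 (Z + X = W) on D(Z)={3,5,6,7,8,9} D(X)={3,4,5,6,8,9} D(W)={5,6,7,8,9}: Z {3,5,6,7,8,9}->{3,5,6}; X {3,4,5,6,8,9}->{3,4,5,6}; W {5,6,7,8,9}->{6,7,8,9} => REVISION
Constraint 3 (Z != W) on D(Z)={3,5,6} D(W)={6,7,8,9}: no change => not a revision
Total revisions = 1

Answer: 1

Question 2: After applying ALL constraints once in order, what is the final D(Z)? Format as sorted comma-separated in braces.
Answer: {3,5,6}

Derivation:
Constraint 1 (Z != U) on D(Z)={3,5,6,7,8,9} D(U)={4,5,6,9}: no change
Constraint 2 (Z + X = W) on D(Z)={3,5,6,7,8,9} D(X)={3,4,5,6,8,9} D(W)={5,6,7,8,9}: Z {3,5,6,7,8,9}->{3,5,6}; X {3,4,5,6,8,9}->{3,4,5,6}; W {5,6,7,8,9}->{6,7,8,9}
Constraint 3 (Z != W) on D(Z)={3,5,6} D(W)={6,7,8,9}: no change
So after all 3 constraints: D(Z) = {3,5,6}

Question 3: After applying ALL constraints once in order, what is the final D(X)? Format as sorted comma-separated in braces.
Constraint 1 (Z != U) on D(Z)={3,5,6,7,8,9} D(U)={4,5,6,9}: no change
Constraint 2 (Z + X = W) on D(Z)={3,5,6,7,8,9} D(X)={3,4,5,6,8,9} D(W)={5,6,7,8,9}: Z {3,5,6,7,8,9}->{3,5,6}; X {3,4,5,6,8,9}->{3,4,5,6}; W {5,6,7,8,9}->{6,7,8,9}
Constraint 3 (Z != W) on D(Z)={3,5,6} D(W)={6,7,8,9}: no change
So after all 3 constraints: D(X) = {3,4,5,6}

Answer: {3,4,5,6}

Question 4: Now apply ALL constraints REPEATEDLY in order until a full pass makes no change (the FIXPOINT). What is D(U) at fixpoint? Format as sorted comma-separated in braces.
pass 0 (initial): D(U)={4,5,6,9}
pass 1: W {5,6,7,8,9}->{6,7,8,9}; X {3,4,5,6,8,9}->{3,4,5,6}; Z {3,5,6,7,8,9}->{3,5,6}
pass 2: no change
Fixpoint after 2 passes: D(U) = {4,5,6,9}

Answer: {4,5,6,9}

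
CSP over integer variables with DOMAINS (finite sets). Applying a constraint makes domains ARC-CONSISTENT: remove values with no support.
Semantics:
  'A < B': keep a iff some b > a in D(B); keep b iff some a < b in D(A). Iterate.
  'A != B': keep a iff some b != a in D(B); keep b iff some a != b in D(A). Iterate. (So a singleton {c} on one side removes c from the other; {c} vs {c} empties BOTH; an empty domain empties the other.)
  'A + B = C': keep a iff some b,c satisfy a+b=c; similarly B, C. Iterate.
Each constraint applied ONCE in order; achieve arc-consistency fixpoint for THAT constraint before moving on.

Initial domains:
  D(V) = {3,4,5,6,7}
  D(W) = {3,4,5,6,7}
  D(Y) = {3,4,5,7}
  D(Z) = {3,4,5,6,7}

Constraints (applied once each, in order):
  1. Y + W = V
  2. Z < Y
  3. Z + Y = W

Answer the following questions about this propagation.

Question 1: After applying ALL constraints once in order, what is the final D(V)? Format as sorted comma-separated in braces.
Constraint 1 (Y + W = V) on D(Y)={3,4,5,7} D(W)={3,4,5,6,7} D(V)={3,4,5,6,7}: Y {3,4,5,7}->{3,4}; W {3,4,5,6,7}->{3,4}; V {3,4,5,6,7}->{6,7}
Constraint 2 (Z < Y) on D(Z)={3,4,5,6,7} D(Y)={3,4}: Z {3,4,5,6,7}->{3}; Y {3,4}->{4}
Constraint 3 (Z + Y = W) on D(Z)={3} D(Y)={4} D(W)={3,4}: Z {3}->{}; Y {4}->{}; W {3,4}->{}
So after all 3 constraints: D(V) = {6,7}

Answer: {6,7}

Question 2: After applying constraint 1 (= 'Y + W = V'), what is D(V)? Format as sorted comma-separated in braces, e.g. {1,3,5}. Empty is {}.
Answer: {6,7}

Derivation:
Constraint 1 (Y + W = V) on D(Y)={3,4,5,7} D(W)={3,4,5,6,7} D(V)={3,4,5,6,7}: Y {3,4,5,7}->{3,4}; W {3,4,5,6,7}->{3,4}; V {3,4,5,6,7}->{6,7}
So after constraint 1: D(V) = {6,7}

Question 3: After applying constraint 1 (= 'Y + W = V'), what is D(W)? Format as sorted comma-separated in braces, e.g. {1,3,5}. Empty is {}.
Constraint 1 (Y + W = V) on D(Y)={3,4,5,7} D(W)={3,4,5,6,7} D(V)={3,4,5,6,7}: Y {3,4,5,7}->{3,4}; W {3,4,5,6,7}->{3,4}; V {3,4,5,6,7}->{6,7}
So after constraint 1: D(W) = {3,4}

Answer: {3,4}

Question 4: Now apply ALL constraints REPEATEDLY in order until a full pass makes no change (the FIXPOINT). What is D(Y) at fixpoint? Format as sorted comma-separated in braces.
Answer: {}

Derivation:
pass 0 (initial): D(Y)={3,4,5,7}
pass 1: V {3,4,5,6,7}->{6,7}; W {3,4,5,6,7}->{}; Y {3,4,5,7}->{}; Z {3,4,5,6,7}->{}
pass 2: V {6,7}->{}
pass 3: no change
Fixpoint after 3 passes: D(Y) = {}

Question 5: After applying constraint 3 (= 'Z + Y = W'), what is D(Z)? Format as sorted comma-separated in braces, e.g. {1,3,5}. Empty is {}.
Answer: {}

Derivation:
Constraint 1 (Y + W = V) on D(Y)={3,4,5,7} D(W)={3,4,5,6,7} D(V)={3,4,5,6,7}: Y {3,4,5,7}->{3,4}; W {3,4,5,6,7}->{3,4}; V {3,4,5,6,7}->{6,7}
Constraint 2 (Z < Y) on D(Z)={3,4,5,6,7} D(Y)={3,4}: Z {3,4,5,6,7}->{3}; Y {3,4}->{4}
Constraint 3 (Z + Y = W) on D(Z)={3} D(Y)={4} D(W)={3,4}: Z {3}->{}; Y {4}->{}; W {3,4}->{}
So after constraint 3: D(Z) = {}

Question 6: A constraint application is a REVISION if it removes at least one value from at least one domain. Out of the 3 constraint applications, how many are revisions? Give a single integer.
Answer: 3

Derivation:
Constraint 1 (Y + W = V) on D(Y)={3,4,5,7} D(W)={3,4,5,6,7} D(V)={3,4,5,6,7}: Y {3,4,5,7}->{3,4}; W {3,4,5,6,7}->{3,4}; V {3,4,5,6,7}->{6,7} => REVISION
Constraint 2 (Z < Y) on D(Z)={3,4,5,6,7} D(Y)={3,4}: Z {3,4,5,6,7}->{3}; Y {3,4}->{4} => REVISION
Constraint 3 (Z + Y = W) on D(Z)={3} D(Y)={4} D(W)={3,4}: Z {3}->{}; Y {4}->{}; W {3,4}->{} => REVISION
Total revisions = 3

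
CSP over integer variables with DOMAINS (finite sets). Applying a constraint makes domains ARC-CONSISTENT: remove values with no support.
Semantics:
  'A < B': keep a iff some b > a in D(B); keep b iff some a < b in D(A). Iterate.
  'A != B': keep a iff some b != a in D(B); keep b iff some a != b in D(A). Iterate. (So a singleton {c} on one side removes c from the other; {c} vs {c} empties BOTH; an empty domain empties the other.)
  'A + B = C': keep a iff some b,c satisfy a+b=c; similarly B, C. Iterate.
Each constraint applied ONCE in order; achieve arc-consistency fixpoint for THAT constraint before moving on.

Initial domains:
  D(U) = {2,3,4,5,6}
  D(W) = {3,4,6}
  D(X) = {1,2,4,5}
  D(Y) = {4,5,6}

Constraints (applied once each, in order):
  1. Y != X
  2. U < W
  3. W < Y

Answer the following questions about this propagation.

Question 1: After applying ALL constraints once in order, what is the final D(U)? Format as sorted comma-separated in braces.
Constraint 1 (Y != X) on D(Y)={4,5,6} D(X)={1,2,4,5}: no change
Constraint 2 (U < W) on D(U)={2,3,4,5,6} D(W)={3,4,6}: U {2,3,4,5,6}->{2,3,4,5}
Constraint 3 (W < Y) on D(W)={3,4,6} D(Y)={4,5,6}: W {3,4,6}->{3,4}
So after all 3 constraints: D(U) = {2,3,4,5}

Answer: {2,3,4,5}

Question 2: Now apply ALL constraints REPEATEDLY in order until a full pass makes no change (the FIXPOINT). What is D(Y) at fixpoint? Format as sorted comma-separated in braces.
pass 0 (initial): D(Y)={4,5,6}
pass 1: U {2,3,4,5,6}->{2,3,4,5}; W {3,4,6}->{3,4}
pass 2: U {2,3,4,5}->{2,3}
pass 3: no change
Fixpoint after 3 passes: D(Y) = {4,5,6}

Answer: {4,5,6}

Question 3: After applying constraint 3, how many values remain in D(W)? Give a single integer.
Constraint 1 (Y != X) on D(Y)={4,5,6} D(X)={1,2,4,5}: no change
Constraint 2 (U < W) on D(U)={2,3,4,5,6} D(W)={3,4,6}: U {2,3,4,5,6}->{2,3,4,5}
Constraint 3 (W < Y) on D(W)={3,4,6} D(Y)={4,5,6}: W {3,4,6}->{3,4}
So after constraint 3: D(W)={3,4}, size = 2

Answer: 2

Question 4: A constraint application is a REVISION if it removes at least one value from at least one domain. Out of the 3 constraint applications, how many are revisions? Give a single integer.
Constraint 1 (Y != X) on D(Y)={4,5,6} D(X)={1,2,4,5}: no change => not a revision
Constraint 2 (U < W) on D(U)={2,3,4,5,6} D(W)={3,4,6}: U {2,3,4,5,6}->{2,3,4,5} => REVISION
Constraint 3 (W < Y) on D(W)={3,4,6} D(Y)={4,5,6}: W {3,4,6}->{3,4} => REVISION
Total revisions = 2

Answer: 2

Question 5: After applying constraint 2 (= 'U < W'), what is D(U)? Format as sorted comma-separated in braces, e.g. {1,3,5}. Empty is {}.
Constraint 1 (Y != X) on D(Y)={4,5,6} D(X)={1,2,4,5}: no change
Constraint 2 (U < W) on D(U)={2,3,4,5,6} D(W)={3,4,6}: U {2,3,4,5,6}->{2,3,4,5}
So after constraint 2: D(U) = {2,3,4,5}

Answer: {2,3,4,5}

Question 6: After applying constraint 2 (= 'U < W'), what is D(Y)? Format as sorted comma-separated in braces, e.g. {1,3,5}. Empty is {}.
Answer: {4,5,6}

Derivation:
Constraint 1 (Y != X) on D(Y)={4,5,6} D(X)={1,2,4,5}: no change
Constraint 2 (U < W) on D(U)={2,3,4,5,6} D(W)={3,4,6}: U {2,3,4,5,6}->{2,3,4,5}
So after constraint 2: D(Y) = {4,5,6}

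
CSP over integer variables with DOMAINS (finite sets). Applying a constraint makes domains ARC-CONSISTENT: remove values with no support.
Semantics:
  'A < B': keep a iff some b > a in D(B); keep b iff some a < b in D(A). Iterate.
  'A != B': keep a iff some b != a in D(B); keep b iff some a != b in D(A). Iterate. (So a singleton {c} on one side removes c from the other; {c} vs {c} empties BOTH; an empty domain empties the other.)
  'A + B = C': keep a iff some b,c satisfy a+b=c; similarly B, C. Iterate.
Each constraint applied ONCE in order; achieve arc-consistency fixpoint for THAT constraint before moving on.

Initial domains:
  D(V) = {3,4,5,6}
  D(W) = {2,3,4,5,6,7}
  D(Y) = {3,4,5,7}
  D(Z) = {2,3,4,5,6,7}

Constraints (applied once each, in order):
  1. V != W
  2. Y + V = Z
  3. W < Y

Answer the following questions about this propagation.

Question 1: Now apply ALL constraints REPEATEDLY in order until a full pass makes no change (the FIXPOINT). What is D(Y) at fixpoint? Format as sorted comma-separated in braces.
Answer: {3,4}

Derivation:
pass 0 (initial): D(Y)={3,4,5,7}
pass 1: V {3,4,5,6}->{3,4}; W {2,3,4,5,6,7}->{2,3}; Y {3,4,5,7}->{3,4}; Z {2,3,4,5,6,7}->{6,7}
pass 2: no change
Fixpoint after 2 passes: D(Y) = {3,4}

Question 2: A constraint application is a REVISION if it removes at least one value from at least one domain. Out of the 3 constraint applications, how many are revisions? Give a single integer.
Constraint 1 (V != W) on D(V)={3,4,5,6} D(W)={2,3,4,5,6,7}: no change => not a revision
Constraint 2 (Y + V = Z) on D(Y)={3,4,5,7} D(V)={3,4,5,6} D(Z)={2,3,4,5,6,7}: Y {3,4,5,7}->{3,4}; V {3,4,5,6}->{3,4}; Z {2,3,4,5,6,7}->{6,7} => REVISION
Constraint 3 (W < Y) on D(W)={2,3,4,5,6,7} D(Y)={3,4}: W {2,3,4,5,6,7}->{2,3} => REVISION
Total revisions = 2

Answer: 2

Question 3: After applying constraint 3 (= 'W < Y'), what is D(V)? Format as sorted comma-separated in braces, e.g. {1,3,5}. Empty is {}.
Constraint 1 (V != W) on D(V)={3,4,5,6} D(W)={2,3,4,5,6,7}: no change
Constraint 2 (Y + V = Z) on D(Y)={3,4,5,7} D(V)={3,4,5,6} D(Z)={2,3,4,5,6,7}: Y {3,4,5,7}->{3,4}; V {3,4,5,6}->{3,4}; Z {2,3,4,5,6,7}->{6,7}
Constraint 3 (W < Y) on D(W)={2,3,4,5,6,7} D(Y)={3,4}: W {2,3,4,5,6,7}->{2,3}
So after constraint 3: D(V) = {3,4}

Answer: {3,4}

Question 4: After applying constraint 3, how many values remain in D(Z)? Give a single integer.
Constraint 1 (V != W) on D(V)={3,4,5,6} D(W)={2,3,4,5,6,7}: no change
Constraint 2 (Y + V = Z) on D(Y)={3,4,5,7} D(V)={3,4,5,6} D(Z)={2,3,4,5,6,7}: Y {3,4,5,7}->{3,4}; V {3,4,5,6}->{3,4}; Z {2,3,4,5,6,7}->{6,7}
Constraint 3 (W < Y) on D(W)={2,3,4,5,6,7} D(Y)={3,4}: W {2,3,4,5,6,7}->{2,3}
So after constraint 3: D(Z)={6,7}, size = 2

Answer: 2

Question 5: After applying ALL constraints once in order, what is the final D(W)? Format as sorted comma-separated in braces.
Constraint 1 (V != W) on D(V)={3,4,5,6} D(W)={2,3,4,5,6,7}: no change
Constraint 2 (Y + V = Z) on D(Y)={3,4,5,7} D(V)={3,4,5,6} D(Z)={2,3,4,5,6,7}: Y {3,4,5,7}->{3,4}; V {3,4,5,6}->{3,4}; Z {2,3,4,5,6,7}->{6,7}
Constraint 3 (W < Y) on D(W)={2,3,4,5,6,7} D(Y)={3,4}: W {2,3,4,5,6,7}->{2,3}
So after all 3 constraints: D(W) = {2,3}

Answer: {2,3}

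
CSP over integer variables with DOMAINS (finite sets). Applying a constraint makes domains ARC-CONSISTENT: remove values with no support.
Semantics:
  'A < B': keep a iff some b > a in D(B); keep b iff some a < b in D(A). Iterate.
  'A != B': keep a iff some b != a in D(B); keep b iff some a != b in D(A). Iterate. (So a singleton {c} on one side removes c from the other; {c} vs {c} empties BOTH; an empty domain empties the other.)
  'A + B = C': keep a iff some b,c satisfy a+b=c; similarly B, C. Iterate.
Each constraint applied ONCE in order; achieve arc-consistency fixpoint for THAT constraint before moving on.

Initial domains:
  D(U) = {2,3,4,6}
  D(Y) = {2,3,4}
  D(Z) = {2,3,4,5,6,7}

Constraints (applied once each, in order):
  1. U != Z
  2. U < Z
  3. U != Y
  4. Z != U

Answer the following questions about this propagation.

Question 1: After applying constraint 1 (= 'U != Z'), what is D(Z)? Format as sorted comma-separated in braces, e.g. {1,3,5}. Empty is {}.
Constraint 1 (U != Z) on D(U)={2,3,4,6} D(Z)={2,3,4,5,6,7}: no change
So after constraint 1: D(Z) = {2,3,4,5,6,7}

Answer: {2,3,4,5,6,7}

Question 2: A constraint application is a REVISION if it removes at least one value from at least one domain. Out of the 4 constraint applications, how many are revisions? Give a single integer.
Constraint 1 (U != Z) on D(U)={2,3,4,6} D(Z)={2,3,4,5,6,7}: no change => not a revision
Constraint 2 (U < Z) on D(U)={2,3,4,6} D(Z)={2,3,4,5,6,7}: Z {2,3,4,5,6,7}->{3,4,5,6,7} => REVISION
Constraint 3 (U != Y) on D(U)={2,3,4,6} D(Y)={2,3,4}: no change => not a revision
Constraint 4 (Z != U) on D(Z)={3,4,5,6,7} D(U)={2,3,4,6}: no change => not a revision
Total revisions = 1

Answer: 1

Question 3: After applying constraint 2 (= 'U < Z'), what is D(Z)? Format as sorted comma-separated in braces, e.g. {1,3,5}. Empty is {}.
Constraint 1 (U != Z) on D(U)={2,3,4,6} D(Z)={2,3,4,5,6,7}: no change
Constraint 2 (U < Z) on D(U)={2,3,4,6} D(Z)={2,3,4,5,6,7}: Z {2,3,4,5,6,7}->{3,4,5,6,7}
So after constraint 2: D(Z) = {3,4,5,6,7}

Answer: {3,4,5,6,7}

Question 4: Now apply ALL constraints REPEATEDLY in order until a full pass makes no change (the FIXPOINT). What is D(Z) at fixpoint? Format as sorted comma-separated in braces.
Answer: {3,4,5,6,7}

Derivation:
pass 0 (initial): D(Z)={2,3,4,5,6,7}
pass 1: Z {2,3,4,5,6,7}->{3,4,5,6,7}
pass 2: no change
Fixpoint after 2 passes: D(Z) = {3,4,5,6,7}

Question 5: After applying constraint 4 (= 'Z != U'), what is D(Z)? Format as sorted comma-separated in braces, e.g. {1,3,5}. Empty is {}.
Answer: {3,4,5,6,7}

Derivation:
Constraint 1 (U != Z) on D(U)={2,3,4,6} D(Z)={2,3,4,5,6,7}: no change
Constraint 2 (U < Z) on D(U)={2,3,4,6} D(Z)={2,3,4,5,6,7}: Z {2,3,4,5,6,7}->{3,4,5,6,7}
Constraint 3 (U != Y) on D(U)={2,3,4,6} D(Y)={2,3,4}: no change
Constraint 4 (Z != U) on D(Z)={3,4,5,6,7} D(U)={2,3,4,6}: no change
So after constraint 4: D(Z) = {3,4,5,6,7}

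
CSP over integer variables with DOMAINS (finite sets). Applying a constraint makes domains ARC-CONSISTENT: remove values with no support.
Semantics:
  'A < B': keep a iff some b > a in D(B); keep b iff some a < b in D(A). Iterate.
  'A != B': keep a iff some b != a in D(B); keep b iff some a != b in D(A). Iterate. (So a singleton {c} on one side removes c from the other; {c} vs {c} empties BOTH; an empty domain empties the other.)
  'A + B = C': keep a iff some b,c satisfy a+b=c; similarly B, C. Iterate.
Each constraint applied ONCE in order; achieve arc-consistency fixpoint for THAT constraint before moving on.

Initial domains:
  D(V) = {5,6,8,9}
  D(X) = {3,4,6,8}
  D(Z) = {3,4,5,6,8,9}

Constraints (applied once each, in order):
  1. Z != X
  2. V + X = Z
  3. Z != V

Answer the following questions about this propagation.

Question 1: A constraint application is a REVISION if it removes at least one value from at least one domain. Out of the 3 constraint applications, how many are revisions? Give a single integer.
Answer: 1

Derivation:
Constraint 1 (Z != X) on D(Z)={3,4,5,6,8,9} D(X)={3,4,6,8}: no change => not a revision
Constraint 2 (V + X = Z) on D(V)={5,6,8,9} D(X)={3,4,6,8} D(Z)={3,4,5,6,8,9}: V {5,6,8,9}->{5,6}; X {3,4,6,8}->{3,4}; Z {3,4,5,6,8,9}->{8,9} => REVISION
Constraint 3 (Z != V) on D(Z)={8,9} D(V)={5,6}: no change => not a revision
Total revisions = 1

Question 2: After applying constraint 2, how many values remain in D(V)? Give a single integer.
Answer: 2

Derivation:
Constraint 1 (Z != X) on D(Z)={3,4,5,6,8,9} D(X)={3,4,6,8}: no change
Constraint 2 (V + X = Z) on D(V)={5,6,8,9} D(X)={3,4,6,8} D(Z)={3,4,5,6,8,9}: V {5,6,8,9}->{5,6}; X {3,4,6,8}->{3,4}; Z {3,4,5,6,8,9}->{8,9}
So after constraint 2: D(V)={5,6}, size = 2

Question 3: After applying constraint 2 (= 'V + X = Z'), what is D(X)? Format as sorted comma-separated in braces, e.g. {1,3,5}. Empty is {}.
Constraint 1 (Z != X) on D(Z)={3,4,5,6,8,9} D(X)={3,4,6,8}: no change
Constraint 2 (V + X = Z) on D(V)={5,6,8,9} D(X)={3,4,6,8} D(Z)={3,4,5,6,8,9}: V {5,6,8,9}->{5,6}; X {3,4,6,8}->{3,4}; Z {3,4,5,6,8,9}->{8,9}
So after constraint 2: D(X) = {3,4}

Answer: {3,4}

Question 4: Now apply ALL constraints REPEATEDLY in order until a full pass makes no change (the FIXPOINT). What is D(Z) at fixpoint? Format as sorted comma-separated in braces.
Answer: {8,9}

Derivation:
pass 0 (initial): D(Z)={3,4,5,6,8,9}
pass 1: V {5,6,8,9}->{5,6}; X {3,4,6,8}->{3,4}; Z {3,4,5,6,8,9}->{8,9}
pass 2: no change
Fixpoint after 2 passes: D(Z) = {8,9}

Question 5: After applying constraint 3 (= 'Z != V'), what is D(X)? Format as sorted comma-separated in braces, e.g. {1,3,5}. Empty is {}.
Constraint 1 (Z != X) on D(Z)={3,4,5,6,8,9} D(X)={3,4,6,8}: no change
Constraint 2 (V + X = Z) on D(V)={5,6,8,9} D(X)={3,4,6,8} D(Z)={3,4,5,6,8,9}: V {5,6,8,9}->{5,6}; X {3,4,6,8}->{3,4}; Z {3,4,5,6,8,9}->{8,9}
Constraint 3 (Z != V) on D(Z)={8,9} D(V)={5,6}: no change
So after constraint 3: D(X) = {3,4}

Answer: {3,4}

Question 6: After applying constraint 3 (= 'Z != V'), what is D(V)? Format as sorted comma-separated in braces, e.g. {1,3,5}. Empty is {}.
Constraint 1 (Z != X) on D(Z)={3,4,5,6,8,9} D(X)={3,4,6,8}: no change
Constraint 2 (V + X = Z) on D(V)={5,6,8,9} D(X)={3,4,6,8} D(Z)={3,4,5,6,8,9}: V {5,6,8,9}->{5,6}; X {3,4,6,8}->{3,4}; Z {3,4,5,6,8,9}->{8,9}
Constraint 3 (Z != V) on D(Z)={8,9} D(V)={5,6}: no change
So after constraint 3: D(V) = {5,6}

Answer: {5,6}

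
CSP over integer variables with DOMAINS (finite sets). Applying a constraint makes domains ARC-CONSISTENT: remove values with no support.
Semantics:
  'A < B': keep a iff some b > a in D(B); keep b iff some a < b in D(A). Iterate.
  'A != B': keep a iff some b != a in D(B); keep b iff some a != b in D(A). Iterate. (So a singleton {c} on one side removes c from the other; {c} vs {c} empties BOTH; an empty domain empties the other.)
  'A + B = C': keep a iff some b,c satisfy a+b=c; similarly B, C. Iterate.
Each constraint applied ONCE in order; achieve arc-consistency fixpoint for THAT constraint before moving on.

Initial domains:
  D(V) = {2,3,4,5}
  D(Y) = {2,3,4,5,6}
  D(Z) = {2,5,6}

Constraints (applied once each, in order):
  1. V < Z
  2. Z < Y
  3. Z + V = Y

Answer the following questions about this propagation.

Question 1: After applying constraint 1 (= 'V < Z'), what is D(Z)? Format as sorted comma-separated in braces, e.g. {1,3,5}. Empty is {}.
Answer: {5,6}

Derivation:
Constraint 1 (V < Z) on D(V)={2,3,4,5} D(Z)={2,5,6}: Z {2,5,6}->{5,6}
So after constraint 1: D(Z) = {5,6}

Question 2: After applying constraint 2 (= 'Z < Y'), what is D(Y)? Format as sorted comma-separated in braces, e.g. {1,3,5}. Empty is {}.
Answer: {6}

Derivation:
Constraint 1 (V < Z) on D(V)={2,3,4,5} D(Z)={2,5,6}: Z {2,5,6}->{5,6}
Constraint 2 (Z < Y) on D(Z)={5,6} D(Y)={2,3,4,5,6}: Z {5,6}->{5}; Y {2,3,4,5,6}->{6}
So after constraint 2: D(Y) = {6}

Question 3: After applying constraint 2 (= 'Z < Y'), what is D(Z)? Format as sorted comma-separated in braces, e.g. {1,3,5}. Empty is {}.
Constraint 1 (V < Z) on D(V)={2,3,4,5} D(Z)={2,5,6}: Z {2,5,6}->{5,6}
Constraint 2 (Z < Y) on D(Z)={5,6} D(Y)={2,3,4,5,6}: Z {5,6}->{5}; Y {2,3,4,5,6}->{6}
So after constraint 2: D(Z) = {5}

Answer: {5}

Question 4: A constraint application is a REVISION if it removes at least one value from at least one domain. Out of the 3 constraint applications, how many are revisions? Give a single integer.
Answer: 3

Derivation:
Constraint 1 (V < Z) on D(V)={2,3,4,5} D(Z)={2,5,6}: Z {2,5,6}->{5,6} => REVISION
Constraint 2 (Z < Y) on D(Z)={5,6} D(Y)={2,3,4,5,6}: Z {5,6}->{5}; Y {2,3,4,5,6}->{6} => REVISION
Constraint 3 (Z + V = Y) on D(Z)={5} D(V)={2,3,4,5} D(Y)={6}: Z {5}->{}; V {2,3,4,5}->{}; Y {6}->{} => REVISION
Total revisions = 3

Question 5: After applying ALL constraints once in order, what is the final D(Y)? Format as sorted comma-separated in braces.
Answer: {}

Derivation:
Constraint 1 (V < Z) on D(V)={2,3,4,5} D(Z)={2,5,6}: Z {2,5,6}->{5,6}
Constraint 2 (Z < Y) on D(Z)={5,6} D(Y)={2,3,4,5,6}: Z {5,6}->{5}; Y {2,3,4,5,6}->{6}
Constraint 3 (Z + V = Y) on D(Z)={5} D(V)={2,3,4,5} D(Y)={6}: Z {5}->{}; V {2,3,4,5}->{}; Y {6}->{}
So after all 3 constraints: D(Y) = {}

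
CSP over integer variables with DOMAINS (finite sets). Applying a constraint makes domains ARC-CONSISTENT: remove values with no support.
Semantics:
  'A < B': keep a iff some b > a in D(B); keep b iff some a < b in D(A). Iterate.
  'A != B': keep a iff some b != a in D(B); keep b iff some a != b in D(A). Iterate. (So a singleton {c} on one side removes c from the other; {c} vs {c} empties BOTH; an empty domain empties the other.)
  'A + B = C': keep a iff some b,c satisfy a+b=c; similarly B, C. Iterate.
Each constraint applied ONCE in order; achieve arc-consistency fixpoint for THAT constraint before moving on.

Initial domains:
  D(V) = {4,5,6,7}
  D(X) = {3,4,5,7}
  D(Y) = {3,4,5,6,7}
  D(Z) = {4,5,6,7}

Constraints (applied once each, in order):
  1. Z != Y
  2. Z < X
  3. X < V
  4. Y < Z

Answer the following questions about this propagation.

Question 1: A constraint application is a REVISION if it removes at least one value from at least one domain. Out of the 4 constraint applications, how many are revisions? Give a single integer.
Answer: 3

Derivation:
Constraint 1 (Z != Y) on D(Z)={4,5,6,7} D(Y)={3,4,5,6,7}: no change => not a revision
Constraint 2 (Z < X) on D(Z)={4,5,6,7} D(X)={3,4,5,7}: Z {4,5,6,7}->{4,5,6}; X {3,4,5,7}->{5,7} => REVISION
Constraint 3 (X < V) on D(X)={5,7} D(V)={4,5,6,7}: X {5,7}->{5}; V {4,5,6,7}->{6,7} => REVISION
Constraint 4 (Y < Z) on D(Y)={3,4,5,6,7} D(Z)={4,5,6}: Y {3,4,5,6,7}->{3,4,5} => REVISION
Total revisions = 3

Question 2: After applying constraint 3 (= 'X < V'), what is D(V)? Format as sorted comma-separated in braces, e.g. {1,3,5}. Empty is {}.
Constraint 1 (Z != Y) on D(Z)={4,5,6,7} D(Y)={3,4,5,6,7}: no change
Constraint 2 (Z < X) on D(Z)={4,5,6,7} D(X)={3,4,5,7}: Z {4,5,6,7}->{4,5,6}; X {3,4,5,7}->{5,7}
Constraint 3 (X < V) on D(X)={5,7} D(V)={4,5,6,7}: X {5,7}->{5}; V {4,5,6,7}->{6,7}
So after constraint 3: D(V) = {6,7}

Answer: {6,7}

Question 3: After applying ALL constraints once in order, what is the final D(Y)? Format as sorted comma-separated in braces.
Answer: {3,4,5}

Derivation:
Constraint 1 (Z != Y) on D(Z)={4,5,6,7} D(Y)={3,4,5,6,7}: no change
Constraint 2 (Z < X) on D(Z)={4,5,6,7} D(X)={3,4,5,7}: Z {4,5,6,7}->{4,5,6}; X {3,4,5,7}->{5,7}
Constraint 3 (X < V) on D(X)={5,7} D(V)={4,5,6,7}: X {5,7}->{5}; V {4,5,6,7}->{6,7}
Constraint 4 (Y < Z) on D(Y)={3,4,5,6,7} D(Z)={4,5,6}: Y {3,4,5,6,7}->{3,4,5}
So after all 4 constraints: D(Y) = {3,4,5}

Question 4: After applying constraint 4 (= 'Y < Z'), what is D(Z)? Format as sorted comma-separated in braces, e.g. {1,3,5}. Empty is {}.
Constraint 1 (Z != Y) on D(Z)={4,5,6,7} D(Y)={3,4,5,6,7}: no change
Constraint 2 (Z < X) on D(Z)={4,5,6,7} D(X)={3,4,5,7}: Z {4,5,6,7}->{4,5,6}; X {3,4,5,7}->{5,7}
Constraint 3 (X < V) on D(X)={5,7} D(V)={4,5,6,7}: X {5,7}->{5}; V {4,5,6,7}->{6,7}
Constraint 4 (Y < Z) on D(Y)={3,4,5,6,7} D(Z)={4,5,6}: Y {3,4,5,6,7}->{3,4,5}
So after constraint 4: D(Z) = {4,5,6}

Answer: {4,5,6}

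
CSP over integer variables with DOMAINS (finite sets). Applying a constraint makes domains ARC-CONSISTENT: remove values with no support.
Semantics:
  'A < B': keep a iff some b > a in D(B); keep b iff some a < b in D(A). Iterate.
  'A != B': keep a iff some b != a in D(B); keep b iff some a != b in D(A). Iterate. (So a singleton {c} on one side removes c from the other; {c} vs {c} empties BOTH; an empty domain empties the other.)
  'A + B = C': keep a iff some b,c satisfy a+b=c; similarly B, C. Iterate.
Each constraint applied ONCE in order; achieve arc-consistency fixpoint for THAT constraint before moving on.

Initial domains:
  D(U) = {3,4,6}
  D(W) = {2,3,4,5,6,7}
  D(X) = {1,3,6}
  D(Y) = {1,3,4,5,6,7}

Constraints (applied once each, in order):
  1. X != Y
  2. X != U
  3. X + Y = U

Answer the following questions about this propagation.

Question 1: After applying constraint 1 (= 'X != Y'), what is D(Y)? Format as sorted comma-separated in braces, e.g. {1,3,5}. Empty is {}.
Answer: {1,3,4,5,6,7}

Derivation:
Constraint 1 (X != Y) on D(X)={1,3,6} D(Y)={1,3,4,5,6,7}: no change
So after constraint 1: D(Y) = {1,3,4,5,6,7}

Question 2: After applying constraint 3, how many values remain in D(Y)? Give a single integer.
Answer: 3

Derivation:
Constraint 1 (X != Y) on D(X)={1,3,6} D(Y)={1,3,4,5,6,7}: no change
Constraint 2 (X != U) on D(X)={1,3,6} D(U)={3,4,6}: no change
Constraint 3 (X + Y = U) on D(X)={1,3,6} D(Y)={1,3,4,5,6,7} D(U)={3,4,6}: X {1,3,6}->{1,3}; Y {1,3,4,5,6,7}->{1,3,5}; U {3,4,6}->{4,6}
So after constraint 3: D(Y)={1,3,5}, size = 3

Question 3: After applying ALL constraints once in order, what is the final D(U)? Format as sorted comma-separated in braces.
Constraint 1 (X != Y) on D(X)={1,3,6} D(Y)={1,3,4,5,6,7}: no change
Constraint 2 (X != U) on D(X)={1,3,6} D(U)={3,4,6}: no change
Constraint 3 (X + Y = U) on D(X)={1,3,6} D(Y)={1,3,4,5,6,7} D(U)={3,4,6}: X {1,3,6}->{1,3}; Y {1,3,4,5,6,7}->{1,3,5}; U {3,4,6}->{4,6}
So after all 3 constraints: D(U) = {4,6}

Answer: {4,6}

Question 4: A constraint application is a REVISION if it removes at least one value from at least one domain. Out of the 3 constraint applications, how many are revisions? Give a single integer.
Constraint 1 (X != Y) on D(X)={1,3,6} D(Y)={1,3,4,5,6,7}: no change => not a revision
Constraint 2 (X != U) on D(X)={1,3,6} D(U)={3,4,6}: no change => not a revision
Constraint 3 (X + Y = U) on D(X)={1,3,6} D(Y)={1,3,4,5,6,7} D(U)={3,4,6}: X {1,3,6}->{1,3}; Y {1,3,4,5,6,7}->{1,3,5}; U {3,4,6}->{4,6} => REVISION
Total revisions = 1

Answer: 1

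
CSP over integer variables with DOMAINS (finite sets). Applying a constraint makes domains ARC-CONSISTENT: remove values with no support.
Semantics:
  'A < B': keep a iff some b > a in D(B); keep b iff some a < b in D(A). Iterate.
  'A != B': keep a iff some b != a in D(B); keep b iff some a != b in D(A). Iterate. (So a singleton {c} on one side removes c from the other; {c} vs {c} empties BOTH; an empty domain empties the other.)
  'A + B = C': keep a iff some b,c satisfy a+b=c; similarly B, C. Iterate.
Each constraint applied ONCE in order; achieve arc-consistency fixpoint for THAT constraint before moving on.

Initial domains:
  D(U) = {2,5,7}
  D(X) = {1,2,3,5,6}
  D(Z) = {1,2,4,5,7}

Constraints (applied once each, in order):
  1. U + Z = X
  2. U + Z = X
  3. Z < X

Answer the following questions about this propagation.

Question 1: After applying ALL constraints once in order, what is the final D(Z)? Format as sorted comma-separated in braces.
Answer: {1,4}

Derivation:
Constraint 1 (U + Z = X) on D(U)={2,5,7} D(Z)={1,2,4,5,7} D(X)={1,2,3,5,6}: U {2,5,7}->{2,5}; Z {1,2,4,5,7}->{1,4}; X {1,2,3,5,6}->{3,6}
Constraint 2 (U + Z = X) on D(U)={2,5} D(Z)={1,4} D(X)={3,6}: no change
Constraint 3 (Z < X) on D(Z)={1,4} D(X)={3,6}: no change
So after all 3 constraints: D(Z) = {1,4}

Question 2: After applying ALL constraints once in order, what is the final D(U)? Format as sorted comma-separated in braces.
Answer: {2,5}

Derivation:
Constraint 1 (U + Z = X) on D(U)={2,5,7} D(Z)={1,2,4,5,7} D(X)={1,2,3,5,6}: U {2,5,7}->{2,5}; Z {1,2,4,5,7}->{1,4}; X {1,2,3,5,6}->{3,6}
Constraint 2 (U + Z = X) on D(U)={2,5} D(Z)={1,4} D(X)={3,6}: no change
Constraint 3 (Z < X) on D(Z)={1,4} D(X)={3,6}: no change
So after all 3 constraints: D(U) = {2,5}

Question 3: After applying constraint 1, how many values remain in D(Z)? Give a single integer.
Constraint 1 (U + Z = X) on D(U)={2,5,7} D(Z)={1,2,4,5,7} D(X)={1,2,3,5,6}: U {2,5,7}->{2,5}; Z {1,2,4,5,7}->{1,4}; X {1,2,3,5,6}->{3,6}
So after constraint 1: D(Z)={1,4}, size = 2

Answer: 2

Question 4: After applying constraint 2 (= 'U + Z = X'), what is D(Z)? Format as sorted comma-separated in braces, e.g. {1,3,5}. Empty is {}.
Answer: {1,4}

Derivation:
Constraint 1 (U + Z = X) on D(U)={2,5,7} D(Z)={1,2,4,5,7} D(X)={1,2,3,5,6}: U {2,5,7}->{2,5}; Z {1,2,4,5,7}->{1,4}; X {1,2,3,5,6}->{3,6}
Constraint 2 (U + Z = X) on D(U)={2,5} D(Z)={1,4} D(X)={3,6}: no change
So after constraint 2: D(Z) = {1,4}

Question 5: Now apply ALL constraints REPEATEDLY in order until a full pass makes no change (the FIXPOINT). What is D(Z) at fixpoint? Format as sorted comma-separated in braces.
Answer: {1,4}

Derivation:
pass 0 (initial): D(Z)={1,2,4,5,7}
pass 1: U {2,5,7}->{2,5}; X {1,2,3,5,6}->{3,6}; Z {1,2,4,5,7}->{1,4}
pass 2: no change
Fixpoint after 2 passes: D(Z) = {1,4}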